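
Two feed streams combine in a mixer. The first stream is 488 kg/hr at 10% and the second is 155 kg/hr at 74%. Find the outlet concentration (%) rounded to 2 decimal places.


Mass balance on solute: F1*x1 + F2*x2 = F3*x3
F3 = F1 + F2 = 488 + 155 = 643 kg/hr
x3 = (F1*x1 + F2*x2)/F3
x3 = (488*0.1 + 155*0.74) / 643
x3 = 25.43%


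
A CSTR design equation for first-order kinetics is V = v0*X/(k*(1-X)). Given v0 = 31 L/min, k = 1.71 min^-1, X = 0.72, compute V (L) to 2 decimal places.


V = v0 * X / (k * (1 - X))
V = 31 * 0.72 / (1.71 * (1 - 0.72))
V = 22.32 / (1.71 * 0.28)
V = 22.32 / 0.4788
V = 46.62 L


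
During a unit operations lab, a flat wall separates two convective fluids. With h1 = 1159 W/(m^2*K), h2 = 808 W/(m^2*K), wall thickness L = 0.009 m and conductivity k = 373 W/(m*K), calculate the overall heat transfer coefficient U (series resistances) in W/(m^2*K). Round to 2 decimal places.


1/U = 1/h1 + L/k + 1/h2
1/U = 1/1159 + 0.009/373 + 1/808
1/U = 0.0008628128 + 2.41287e-05 + 0.0012376238
1/U = 0.0021245653
U = 470.68 W/(m^2*K)


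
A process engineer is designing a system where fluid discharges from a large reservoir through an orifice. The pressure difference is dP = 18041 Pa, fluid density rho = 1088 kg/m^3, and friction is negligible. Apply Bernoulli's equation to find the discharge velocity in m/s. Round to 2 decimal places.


v = sqrt(2*dP/rho)
v = sqrt(2*18041/1088)
v = sqrt(33.163603)
v = 5.76 m/s


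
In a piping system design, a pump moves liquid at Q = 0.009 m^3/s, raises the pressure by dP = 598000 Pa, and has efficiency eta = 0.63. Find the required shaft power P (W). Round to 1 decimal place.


P = Q * dP / eta
P = 0.009 * 598000 / 0.63
P = 5382.0 / 0.63
P = 8542.9 W


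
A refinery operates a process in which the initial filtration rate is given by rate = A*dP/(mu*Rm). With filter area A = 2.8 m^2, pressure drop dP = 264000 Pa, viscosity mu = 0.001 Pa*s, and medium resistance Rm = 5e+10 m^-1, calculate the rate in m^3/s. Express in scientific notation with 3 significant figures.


rate = A * dP / (mu * Rm)
rate = 2.8 * 264000 / (0.001 * 5e+10)
rate = 739200.0 / 5.000e+07
rate = 1.48e-02 m^3/s


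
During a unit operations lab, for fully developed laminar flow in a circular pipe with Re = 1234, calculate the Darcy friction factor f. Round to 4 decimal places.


f = 64 / Re
f = 64 / 1234
f = 0.0519


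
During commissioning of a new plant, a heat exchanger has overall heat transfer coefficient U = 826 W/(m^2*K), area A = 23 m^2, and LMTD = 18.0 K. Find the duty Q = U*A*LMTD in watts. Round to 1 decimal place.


Q = U * A * LMTD
Q = 826 * 23 * 18.0
Q = 341964.0 W


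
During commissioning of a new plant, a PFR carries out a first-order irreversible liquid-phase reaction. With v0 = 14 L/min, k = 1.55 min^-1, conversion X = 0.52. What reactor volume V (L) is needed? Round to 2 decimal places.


V = (v0/k) * ln(1/(1-X))
V = (14/1.55) * ln(1/(1-0.52))
V = 9.032258 * ln(2.083333)
V = 9.032258 * 0.733969
V = 6.63 L


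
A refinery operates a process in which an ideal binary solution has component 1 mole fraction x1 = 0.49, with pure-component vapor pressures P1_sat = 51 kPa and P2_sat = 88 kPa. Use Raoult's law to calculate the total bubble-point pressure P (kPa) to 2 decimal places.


P = x1*P1_sat + x2*P2_sat
x2 = 1 - x1 = 1 - 0.49 = 0.51
P = 0.49*51 + 0.51*88
P = 24.99 + 44.88
P = 69.87 kPa


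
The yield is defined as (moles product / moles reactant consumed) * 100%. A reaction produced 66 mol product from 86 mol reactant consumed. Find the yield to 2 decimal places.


Yield = (moles product / moles consumed) * 100%
Yield = (66 / 86) * 100
Yield = 0.7674 * 100
Yield = 76.74%


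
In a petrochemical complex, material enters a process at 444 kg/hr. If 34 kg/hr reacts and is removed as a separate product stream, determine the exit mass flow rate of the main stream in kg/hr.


Steady-state mass balance on the main outlet: F_out = F_in - F_removed
F_out = 444 - 34
F_out = 410 kg/hr


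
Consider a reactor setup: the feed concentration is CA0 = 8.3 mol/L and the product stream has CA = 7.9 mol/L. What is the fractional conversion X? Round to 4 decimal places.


X = (CA0 - CA) / CA0
X = (8.3 - 7.9) / 8.3
X = 0.4 / 8.3
X = 0.0482


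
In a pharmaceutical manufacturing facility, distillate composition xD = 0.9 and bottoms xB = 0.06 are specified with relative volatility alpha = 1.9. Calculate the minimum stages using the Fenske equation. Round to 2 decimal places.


N_min = ln((xD*(1-xB))/(xB*(1-xD))) / ln(alpha)
Numerator inside ln: 0.846 / 0.006 = 141.0
ln(141.0) = 4.94876
ln(alpha) = ln(1.9) = 0.641854
N_min = 4.94876 / 0.641854 = 7.71


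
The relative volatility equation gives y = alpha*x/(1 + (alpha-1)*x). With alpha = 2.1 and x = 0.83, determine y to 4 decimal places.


y = alpha*x / (1 + (alpha-1)*x)
y = 2.1*0.83 / (1 + (2.1-1)*0.83)
y = 1.743 / (1 + 0.913)
y = 1.743 / 1.913
y = 0.9111


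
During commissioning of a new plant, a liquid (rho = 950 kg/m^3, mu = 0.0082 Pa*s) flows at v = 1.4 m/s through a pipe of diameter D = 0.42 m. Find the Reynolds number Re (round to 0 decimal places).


Re = rho * v * D / mu
Re = 950 * 1.4 * 0.42 / 0.0082
Re = 558.6 / 0.0082
Re = 68122


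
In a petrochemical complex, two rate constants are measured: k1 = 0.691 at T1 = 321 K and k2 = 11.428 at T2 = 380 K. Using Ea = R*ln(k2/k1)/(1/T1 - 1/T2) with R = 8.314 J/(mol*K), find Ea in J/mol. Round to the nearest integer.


Ea = R * ln(k2/k1) / (1/T1 - 1/T2)
ln(k2/k1) = ln(11.428/0.691) = 2.8056819
1/T1 - 1/T2 = 1/321 - 1/380 = 0.00048368585
Ea = 8.314 * 2.8056819 / 0.00048368585
Ea = 48226 J/mol


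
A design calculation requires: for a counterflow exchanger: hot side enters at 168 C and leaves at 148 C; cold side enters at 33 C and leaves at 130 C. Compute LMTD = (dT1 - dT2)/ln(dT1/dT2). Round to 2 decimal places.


dT1 = Th_in - Tc_out = 168 - 130 = 38
dT2 = Th_out - Tc_in = 148 - 33 = 115
LMTD = (dT1 - dT2) / ln(dT1/dT2)
LMTD = (38 - 115) / ln(38/115)
LMTD = 69.54 K


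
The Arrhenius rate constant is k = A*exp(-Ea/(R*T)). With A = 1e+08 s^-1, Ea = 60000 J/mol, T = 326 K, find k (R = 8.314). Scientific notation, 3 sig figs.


k = A * exp(-Ea/(R*T))
k = 1e+08 * exp(-60000 / (8.314 * 326))
k = 1e+08 * exp(-22.137248)
k = 2.43e-02


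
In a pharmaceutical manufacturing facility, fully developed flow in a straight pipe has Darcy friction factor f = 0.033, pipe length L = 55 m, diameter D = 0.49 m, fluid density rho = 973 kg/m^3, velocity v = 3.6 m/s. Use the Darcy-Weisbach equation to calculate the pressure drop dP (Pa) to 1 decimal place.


dP = f * (L/D) * (rho*v^2/2)
dP = 0.033 * (55/0.49) * (973*3.6^2/2)
L/D = 112.24489796
rho*v^2/2 = 973*12.96/2 = 6305.04
dP = 0.033 * 112.24489796 * 6305.04
dP = 23354.4 Pa


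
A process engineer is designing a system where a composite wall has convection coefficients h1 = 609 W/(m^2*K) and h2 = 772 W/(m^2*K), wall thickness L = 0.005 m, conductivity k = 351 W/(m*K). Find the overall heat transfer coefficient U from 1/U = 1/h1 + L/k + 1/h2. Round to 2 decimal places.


1/U = 1/h1 + L/k + 1/h2
1/U = 1/609 + 0.005/351 + 1/772
1/U = 0.0016420361 + 1.4245e-05 + 0.0012953368
1/U = 0.0029516179
U = 338.80 W/(m^2*K)


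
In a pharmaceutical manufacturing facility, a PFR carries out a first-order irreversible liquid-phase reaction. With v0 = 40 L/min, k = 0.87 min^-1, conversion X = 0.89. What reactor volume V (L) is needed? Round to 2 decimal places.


V = (v0/k) * ln(1/(1-X))
V = (40/0.87) * ln(1/(1-0.89))
V = 45.977011 * ln(9.090909)
V = 45.977011 * 2.207275
V = 101.48 L


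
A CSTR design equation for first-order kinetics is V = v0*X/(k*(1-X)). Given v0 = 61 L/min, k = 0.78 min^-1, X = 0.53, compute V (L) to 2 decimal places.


V = v0 * X / (k * (1 - X))
V = 61 * 0.53 / (0.78 * (1 - 0.53))
V = 32.33 / (0.78 * 0.47)
V = 32.33 / 0.3666
V = 88.19 L


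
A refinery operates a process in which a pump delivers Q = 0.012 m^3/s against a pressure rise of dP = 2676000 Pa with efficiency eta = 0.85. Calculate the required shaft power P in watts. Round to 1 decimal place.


P = Q * dP / eta
P = 0.012 * 2676000 / 0.85
P = 32112.0 / 0.85
P = 37778.8 W


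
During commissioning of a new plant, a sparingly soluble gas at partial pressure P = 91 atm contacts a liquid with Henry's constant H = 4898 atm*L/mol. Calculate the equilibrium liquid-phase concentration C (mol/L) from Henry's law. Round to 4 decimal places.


C = P / H
C = 91 / 4898
C = 0.0186 mol/L


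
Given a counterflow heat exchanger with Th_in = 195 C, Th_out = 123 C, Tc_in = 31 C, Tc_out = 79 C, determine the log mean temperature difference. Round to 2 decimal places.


dT1 = Th_in - Tc_out = 195 - 79 = 116
dT2 = Th_out - Tc_in = 123 - 31 = 92
LMTD = (dT1 - dT2) / ln(dT1/dT2)
LMTD = (116 - 92) / ln(116/92)
LMTD = 103.54 K


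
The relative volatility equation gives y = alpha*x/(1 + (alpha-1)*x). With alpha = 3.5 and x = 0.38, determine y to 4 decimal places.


y = alpha*x / (1 + (alpha-1)*x)
y = 3.5*0.38 / (1 + (3.5-1)*0.38)
y = 1.33 / (1 + 0.95)
y = 1.33 / 1.95
y = 0.6821


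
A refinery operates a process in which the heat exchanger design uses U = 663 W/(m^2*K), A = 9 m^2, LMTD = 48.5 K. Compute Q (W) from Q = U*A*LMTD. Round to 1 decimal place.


Q = U * A * LMTD
Q = 663 * 9 * 48.5
Q = 289399.5 W


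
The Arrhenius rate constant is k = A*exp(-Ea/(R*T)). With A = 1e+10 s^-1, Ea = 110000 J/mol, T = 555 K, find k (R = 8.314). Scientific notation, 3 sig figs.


k = A * exp(-Ea/(R*T))
k = 1e+10 * exp(-110000 / (8.314 * 555))
k = 1e+10 * exp(-23.83909)
k = 4.43e-01


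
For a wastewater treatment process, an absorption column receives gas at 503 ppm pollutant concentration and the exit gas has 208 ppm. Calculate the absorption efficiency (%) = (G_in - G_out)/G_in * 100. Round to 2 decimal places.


Efficiency = (G_in - G_out) / G_in * 100%
Efficiency = (503 - 208) / 503 * 100
Efficiency = 295 / 503 * 100
Efficiency = 58.65%


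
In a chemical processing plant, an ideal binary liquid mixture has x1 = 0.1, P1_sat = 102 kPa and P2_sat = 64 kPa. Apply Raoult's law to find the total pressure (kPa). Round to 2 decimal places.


P = x1*P1_sat + x2*P2_sat
x2 = 1 - x1 = 1 - 0.1 = 0.9
P = 0.1*102 + 0.9*64
P = 10.2 + 57.6
P = 67.80 kPa


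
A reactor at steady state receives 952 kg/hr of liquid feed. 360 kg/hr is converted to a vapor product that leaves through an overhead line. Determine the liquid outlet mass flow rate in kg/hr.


Steady-state mass balance on the main outlet: F_out = F_in - F_removed
F_out = 952 - 360
F_out = 592 kg/hr


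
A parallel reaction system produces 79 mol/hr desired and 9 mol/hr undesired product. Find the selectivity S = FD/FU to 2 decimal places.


S = desired product rate / undesired product rate
S = 79 / 9
S = 8.78


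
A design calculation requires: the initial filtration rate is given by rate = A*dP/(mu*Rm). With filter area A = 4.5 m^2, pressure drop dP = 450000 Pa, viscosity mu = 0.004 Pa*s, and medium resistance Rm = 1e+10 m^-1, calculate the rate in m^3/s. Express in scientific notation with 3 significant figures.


rate = A * dP / (mu * Rm)
rate = 4.5 * 450000 / (0.004 * 1e+10)
rate = 2025000.0 / 4.000e+07
rate = 5.06e-02 m^3/s


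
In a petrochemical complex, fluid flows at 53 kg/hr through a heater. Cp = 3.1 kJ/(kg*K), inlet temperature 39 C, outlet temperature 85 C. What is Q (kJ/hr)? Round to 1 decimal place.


Q = m_dot * Cp * (T2 - T1)
Q = 53 * 3.1 * (85 - 39)
Q = 53 * 3.1 * 46
Q = 7557.8 kJ/hr


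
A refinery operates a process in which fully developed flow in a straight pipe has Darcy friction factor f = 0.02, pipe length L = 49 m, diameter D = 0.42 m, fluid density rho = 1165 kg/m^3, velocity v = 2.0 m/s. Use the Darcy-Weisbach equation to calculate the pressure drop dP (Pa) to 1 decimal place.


dP = f * (L/D) * (rho*v^2/2)
dP = 0.02 * (49/0.42) * (1165*2.0^2/2)
L/D = 116.66666667
rho*v^2/2 = 1165*4.0/2 = 2330.0
dP = 0.02 * 116.66666667 * 2330.0
dP = 5436.7 Pa


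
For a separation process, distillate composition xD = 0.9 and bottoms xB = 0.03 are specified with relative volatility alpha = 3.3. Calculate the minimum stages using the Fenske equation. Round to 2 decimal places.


N_min = ln((xD*(1-xB))/(xB*(1-xD))) / ln(alpha)
Numerator inside ln: 0.873 / 0.003 = 291.0
ln(291.0) = 5.673323
ln(alpha) = ln(3.3) = 1.193922
N_min = 5.673323 / 1.193922 = 4.75


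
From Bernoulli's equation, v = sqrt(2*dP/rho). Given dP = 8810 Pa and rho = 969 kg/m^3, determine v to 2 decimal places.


v = sqrt(2*dP/rho)
v = sqrt(2*8810/969)
v = sqrt(18.183695)
v = 4.26 m/s


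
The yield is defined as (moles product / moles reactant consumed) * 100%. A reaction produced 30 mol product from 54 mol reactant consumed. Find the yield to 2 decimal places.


Yield = (moles product / moles consumed) * 100%
Yield = (30 / 54) * 100
Yield = 0.5556 * 100
Yield = 55.56%


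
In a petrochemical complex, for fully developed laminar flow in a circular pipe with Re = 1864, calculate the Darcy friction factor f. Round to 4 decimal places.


f = 64 / Re
f = 64 / 1864
f = 0.0343


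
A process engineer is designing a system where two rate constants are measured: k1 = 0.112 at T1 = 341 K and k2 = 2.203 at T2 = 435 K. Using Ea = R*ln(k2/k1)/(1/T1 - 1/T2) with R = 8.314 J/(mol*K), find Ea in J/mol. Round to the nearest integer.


Ea = R * ln(k2/k1) / (1/T1 - 1/T2)
ln(k2/k1) = ln(2.203/0.112) = 2.9790765
1/T1 - 1/T2 = 1/341 - 1/435 = 0.000633700745
Ea = 8.314 * 2.9790765 / 0.000633700745
Ea = 39085 J/mol


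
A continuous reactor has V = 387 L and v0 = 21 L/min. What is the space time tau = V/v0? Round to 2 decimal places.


tau = V / v0
tau = 387 / 21
tau = 18.43 min


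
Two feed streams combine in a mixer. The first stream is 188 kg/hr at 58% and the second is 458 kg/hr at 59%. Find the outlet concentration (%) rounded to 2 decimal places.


Mass balance on solute: F1*x1 + F2*x2 = F3*x3
F3 = F1 + F2 = 188 + 458 = 646 kg/hr
x3 = (F1*x1 + F2*x2)/F3
x3 = (188*0.58 + 458*0.59) / 646
x3 = 58.71%


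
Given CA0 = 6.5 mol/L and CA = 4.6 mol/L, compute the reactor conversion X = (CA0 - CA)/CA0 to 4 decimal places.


X = (CA0 - CA) / CA0
X = (6.5 - 4.6) / 6.5
X = 1.9 / 6.5
X = 0.2923


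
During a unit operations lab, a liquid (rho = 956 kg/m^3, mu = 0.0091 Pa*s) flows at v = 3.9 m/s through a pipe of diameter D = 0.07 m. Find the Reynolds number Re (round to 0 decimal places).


Re = rho * v * D / mu
Re = 956 * 3.9 * 0.07 / 0.0091
Re = 260.988 / 0.0091
Re = 28680


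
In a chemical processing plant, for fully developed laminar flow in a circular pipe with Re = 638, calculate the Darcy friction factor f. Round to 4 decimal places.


f = 64 / Re
f = 64 / 638
f = 0.1003


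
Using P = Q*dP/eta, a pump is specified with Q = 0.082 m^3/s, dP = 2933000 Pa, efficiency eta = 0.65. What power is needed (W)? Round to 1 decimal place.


P = Q * dP / eta
P = 0.082 * 2933000 / 0.65
P = 240506.0 / 0.65
P = 370009.2 W


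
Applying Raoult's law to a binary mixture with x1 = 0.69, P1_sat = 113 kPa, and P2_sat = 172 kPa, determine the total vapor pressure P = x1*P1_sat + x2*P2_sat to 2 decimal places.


P = x1*P1_sat + x2*P2_sat
x2 = 1 - x1 = 1 - 0.69 = 0.31
P = 0.69*113 + 0.31*172
P = 77.97 + 53.32
P = 131.29 kPa


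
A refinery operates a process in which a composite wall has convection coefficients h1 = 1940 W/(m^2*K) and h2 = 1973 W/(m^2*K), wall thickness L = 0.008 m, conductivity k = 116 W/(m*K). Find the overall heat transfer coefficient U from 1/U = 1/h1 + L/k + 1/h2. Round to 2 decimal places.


1/U = 1/h1 + L/k + 1/h2
1/U = 1/1940 + 0.008/116 + 1/1973
1/U = 0.0005154639 + 6.89655e-05 + 0.0005068424
1/U = 0.0010912718
U = 916.36 W/(m^2*K)


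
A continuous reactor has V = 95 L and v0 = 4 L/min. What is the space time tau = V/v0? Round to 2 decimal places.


tau = V / v0
tau = 95 / 4
tau = 23.75 min


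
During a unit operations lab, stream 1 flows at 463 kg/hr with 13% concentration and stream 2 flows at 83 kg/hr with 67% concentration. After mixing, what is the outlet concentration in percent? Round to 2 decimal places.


Mass balance on solute: F1*x1 + F2*x2 = F3*x3
F3 = F1 + F2 = 463 + 83 = 546 kg/hr
x3 = (F1*x1 + F2*x2)/F3
x3 = (463*0.13 + 83*0.67) / 546
x3 = 21.21%


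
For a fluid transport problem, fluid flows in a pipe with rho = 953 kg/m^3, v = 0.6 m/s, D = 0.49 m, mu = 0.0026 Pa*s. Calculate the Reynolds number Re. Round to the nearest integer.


Re = rho * v * D / mu
Re = 953 * 0.6 * 0.49 / 0.0026
Re = 280.182 / 0.0026
Re = 107762


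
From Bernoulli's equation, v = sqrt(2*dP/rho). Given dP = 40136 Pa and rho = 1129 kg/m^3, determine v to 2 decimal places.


v = sqrt(2*dP/rho)
v = sqrt(2*40136/1129)
v = sqrt(71.100089)
v = 8.43 m/s


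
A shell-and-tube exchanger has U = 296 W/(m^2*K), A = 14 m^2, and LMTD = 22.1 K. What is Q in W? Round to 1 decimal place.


Q = U * A * LMTD
Q = 296 * 14 * 22.1
Q = 91582.4 W


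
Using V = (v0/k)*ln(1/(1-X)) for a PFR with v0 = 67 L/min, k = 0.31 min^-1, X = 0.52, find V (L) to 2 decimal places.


V = (v0/k) * ln(1/(1-X))
V = (67/0.31) * ln(1/(1-0.52))
V = 216.129032 * ln(2.083333)
V = 216.129032 * 0.733969
V = 158.63 L


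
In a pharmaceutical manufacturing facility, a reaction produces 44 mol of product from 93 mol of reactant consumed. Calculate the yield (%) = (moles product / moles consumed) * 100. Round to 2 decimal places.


Yield = (moles product / moles consumed) * 100%
Yield = (44 / 93) * 100
Yield = 0.4731 * 100
Yield = 47.31%


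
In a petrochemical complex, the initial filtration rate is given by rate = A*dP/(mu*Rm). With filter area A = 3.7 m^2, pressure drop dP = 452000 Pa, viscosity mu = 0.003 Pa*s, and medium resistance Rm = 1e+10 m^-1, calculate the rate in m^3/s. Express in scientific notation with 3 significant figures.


rate = A * dP / (mu * Rm)
rate = 3.7 * 452000 / (0.003 * 1e+10)
rate = 1672400.0 / 3.000e+07
rate = 5.57e-02 m^3/s


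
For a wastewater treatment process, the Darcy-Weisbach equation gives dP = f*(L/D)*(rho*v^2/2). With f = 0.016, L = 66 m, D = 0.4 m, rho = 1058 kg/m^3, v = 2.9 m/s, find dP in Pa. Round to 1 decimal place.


dP = f * (L/D) * (rho*v^2/2)
dP = 0.016 * (66/0.4) * (1058*2.9^2/2)
L/D = 165.0
rho*v^2/2 = 1058*8.41/2 = 4448.89
dP = 0.016 * 165.0 * 4448.89
dP = 11745.1 Pa


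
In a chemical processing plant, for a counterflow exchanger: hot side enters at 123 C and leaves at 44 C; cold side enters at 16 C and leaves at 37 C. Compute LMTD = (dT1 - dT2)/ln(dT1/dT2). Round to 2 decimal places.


dT1 = Th_in - Tc_out = 123 - 37 = 86
dT2 = Th_out - Tc_in = 44 - 16 = 28
LMTD = (dT1 - dT2) / ln(dT1/dT2)
LMTD = (86 - 28) / ln(86/28)
LMTD = 51.69 K


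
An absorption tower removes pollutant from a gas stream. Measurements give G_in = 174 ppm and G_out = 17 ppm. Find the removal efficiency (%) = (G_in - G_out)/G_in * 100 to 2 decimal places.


Efficiency = (G_in - G_out) / G_in * 100%
Efficiency = (174 - 17) / 174 * 100
Efficiency = 157 / 174 * 100
Efficiency = 90.23%


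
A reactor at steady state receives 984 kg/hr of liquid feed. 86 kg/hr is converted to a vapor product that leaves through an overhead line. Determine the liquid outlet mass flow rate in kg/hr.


Steady-state mass balance on the main outlet: F_out = F_in - F_removed
F_out = 984 - 86
F_out = 898 kg/hr


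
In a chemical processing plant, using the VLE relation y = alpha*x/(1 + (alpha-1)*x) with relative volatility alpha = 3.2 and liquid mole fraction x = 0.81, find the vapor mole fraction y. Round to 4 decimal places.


y = alpha*x / (1 + (alpha-1)*x)
y = 3.2*0.81 / (1 + (3.2-1)*0.81)
y = 2.592 / (1 + 1.782)
y = 2.592 / 2.782
y = 0.9317


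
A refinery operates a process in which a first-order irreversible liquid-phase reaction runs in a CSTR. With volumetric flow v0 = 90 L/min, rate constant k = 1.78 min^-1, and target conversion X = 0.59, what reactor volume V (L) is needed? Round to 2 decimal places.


V = v0 * X / (k * (1 - X))
V = 90 * 0.59 / (1.78 * (1 - 0.59))
V = 53.1 / (1.78 * 0.41)
V = 53.1 / 0.7298
V = 72.76 L


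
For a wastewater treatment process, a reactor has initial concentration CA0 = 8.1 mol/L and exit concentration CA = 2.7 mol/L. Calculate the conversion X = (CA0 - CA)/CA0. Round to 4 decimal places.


X = (CA0 - CA) / CA0
X = (8.1 - 2.7) / 8.1
X = 5.4 / 8.1
X = 0.6667


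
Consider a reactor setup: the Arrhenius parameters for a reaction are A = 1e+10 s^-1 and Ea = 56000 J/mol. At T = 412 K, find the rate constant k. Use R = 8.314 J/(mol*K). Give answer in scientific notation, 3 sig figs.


k = A * exp(-Ea/(R*T))
k = 1e+10 * exp(-56000 / (8.314 * 412))
k = 1e+10 * exp(-16.348608)
k = 7.94e+02


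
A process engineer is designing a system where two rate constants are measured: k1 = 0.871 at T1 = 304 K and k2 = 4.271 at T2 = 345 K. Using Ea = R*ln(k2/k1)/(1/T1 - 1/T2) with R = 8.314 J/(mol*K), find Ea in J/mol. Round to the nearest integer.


Ea = R * ln(k2/k1) / (1/T1 - 1/T2)
ln(k2/k1) = ln(4.271/0.871) = 1.5899613
1/T1 - 1/T2 = 1/304 - 1/345 = 0.00039092296
Ea = 8.314 * 1.5899613 / 0.00039092296
Ea = 33815 J/mol


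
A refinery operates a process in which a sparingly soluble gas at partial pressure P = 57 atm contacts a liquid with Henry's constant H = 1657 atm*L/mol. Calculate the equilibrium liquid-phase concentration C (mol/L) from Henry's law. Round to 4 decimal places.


C = P / H
C = 57 / 1657
C = 0.0344 mol/L


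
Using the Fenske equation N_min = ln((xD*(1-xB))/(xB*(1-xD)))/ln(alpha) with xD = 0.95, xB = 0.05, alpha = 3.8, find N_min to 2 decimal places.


N_min = ln((xD*(1-xB))/(xB*(1-xD))) / ln(alpha)
Numerator inside ln: 0.9025 / 0.0025 = 361.0
ln(361.0) = 5.888878
ln(alpha) = ln(3.8) = 1.335001
N_min = 5.888878 / 1.335001 = 4.41


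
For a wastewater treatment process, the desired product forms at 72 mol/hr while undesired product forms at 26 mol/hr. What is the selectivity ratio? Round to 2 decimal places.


S = desired product rate / undesired product rate
S = 72 / 26
S = 2.77


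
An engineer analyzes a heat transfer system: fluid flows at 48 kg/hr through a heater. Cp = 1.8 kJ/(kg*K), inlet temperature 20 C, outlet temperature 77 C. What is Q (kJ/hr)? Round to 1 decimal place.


Q = m_dot * Cp * (T2 - T1)
Q = 48 * 1.8 * (77 - 20)
Q = 48 * 1.8 * 57
Q = 4924.8 kJ/hr


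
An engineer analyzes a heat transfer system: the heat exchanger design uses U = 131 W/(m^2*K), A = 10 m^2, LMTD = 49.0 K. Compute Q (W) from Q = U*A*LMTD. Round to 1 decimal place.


Q = U * A * LMTD
Q = 131 * 10 * 49.0
Q = 64190.0 W


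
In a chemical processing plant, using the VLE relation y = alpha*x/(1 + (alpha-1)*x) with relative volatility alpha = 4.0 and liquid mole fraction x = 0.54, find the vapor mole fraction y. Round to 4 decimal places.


y = alpha*x / (1 + (alpha-1)*x)
y = 4.0*0.54 / (1 + (4.0-1)*0.54)
y = 2.16 / (1 + 1.62)
y = 2.16 / 2.62
y = 0.8244


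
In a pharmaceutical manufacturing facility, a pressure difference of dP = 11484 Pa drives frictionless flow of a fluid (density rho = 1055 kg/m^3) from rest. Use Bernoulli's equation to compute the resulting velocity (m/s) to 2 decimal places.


v = sqrt(2*dP/rho)
v = sqrt(2*11484/1055)
v = sqrt(21.770616)
v = 4.67 m/s


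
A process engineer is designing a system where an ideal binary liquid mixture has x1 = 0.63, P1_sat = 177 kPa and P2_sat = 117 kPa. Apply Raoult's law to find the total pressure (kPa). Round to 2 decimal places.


P = x1*P1_sat + x2*P2_sat
x2 = 1 - x1 = 1 - 0.63 = 0.37
P = 0.63*177 + 0.37*117
P = 111.51 + 43.29
P = 154.80 kPa


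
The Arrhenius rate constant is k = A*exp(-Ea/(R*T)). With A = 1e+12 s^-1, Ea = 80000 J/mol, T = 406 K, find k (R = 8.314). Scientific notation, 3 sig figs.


k = A * exp(-Ea/(R*T))
k = 1e+12 * exp(-80000 / (8.314 * 406))
k = 1e+12 * exp(-23.700305)
k = 5.09e+01


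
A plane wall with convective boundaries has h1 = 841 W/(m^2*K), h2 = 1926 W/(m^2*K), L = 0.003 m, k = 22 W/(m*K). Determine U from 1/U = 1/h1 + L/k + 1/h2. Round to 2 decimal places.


1/U = 1/h1 + L/k + 1/h2
1/U = 1/841 + 0.003/22 + 1/1926
1/U = 0.0011890606 + 0.0001363636 + 0.0005192108
1/U = 0.001844635
U = 542.11 W/(m^2*K)


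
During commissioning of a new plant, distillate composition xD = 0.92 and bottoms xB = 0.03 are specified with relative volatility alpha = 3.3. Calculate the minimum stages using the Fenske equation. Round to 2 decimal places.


N_min = ln((xD*(1-xB))/(xB*(1-xD))) / ln(alpha)
Numerator inside ln: 0.8924 / 0.0024 = 371.833333
ln(371.833333) = 5.918446
ln(alpha) = ln(3.3) = 1.193922
N_min = 5.918446 / 1.193922 = 4.96


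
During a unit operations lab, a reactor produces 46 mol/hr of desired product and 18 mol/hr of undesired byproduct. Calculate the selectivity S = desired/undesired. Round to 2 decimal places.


S = desired product rate / undesired product rate
S = 46 / 18
S = 2.56


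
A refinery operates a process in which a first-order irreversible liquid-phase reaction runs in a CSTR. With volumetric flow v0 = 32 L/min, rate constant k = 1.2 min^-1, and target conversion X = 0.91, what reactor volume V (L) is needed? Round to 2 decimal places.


V = v0 * X / (k * (1 - X))
V = 32 * 0.91 / (1.2 * (1 - 0.91))
V = 29.12 / (1.2 * 0.09)
V = 29.12 / 0.108
V = 269.63 L


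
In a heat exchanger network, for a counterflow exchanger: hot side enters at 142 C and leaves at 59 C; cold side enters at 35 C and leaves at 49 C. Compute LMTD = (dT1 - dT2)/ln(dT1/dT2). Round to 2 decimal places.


dT1 = Th_in - Tc_out = 142 - 49 = 93
dT2 = Th_out - Tc_in = 59 - 35 = 24
LMTD = (dT1 - dT2) / ln(dT1/dT2)
LMTD = (93 - 24) / ln(93/24)
LMTD = 50.94 K


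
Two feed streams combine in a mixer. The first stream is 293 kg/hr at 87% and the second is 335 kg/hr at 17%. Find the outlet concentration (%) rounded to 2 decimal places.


Mass balance on solute: F1*x1 + F2*x2 = F3*x3
F3 = F1 + F2 = 293 + 335 = 628 kg/hr
x3 = (F1*x1 + F2*x2)/F3
x3 = (293*0.87 + 335*0.17) / 628
x3 = 49.66%


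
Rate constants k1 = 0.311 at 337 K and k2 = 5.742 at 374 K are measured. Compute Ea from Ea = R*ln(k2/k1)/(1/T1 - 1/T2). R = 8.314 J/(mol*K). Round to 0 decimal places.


Ea = R * ln(k2/k1) / (1/T1 - 1/T2)
ln(k2/k1) = ln(5.742/0.311) = 2.9157699
1/T1 - 1/T2 = 1/337 - 1/374 = 0.000293562259
Ea = 8.314 * 2.9157699 / 0.000293562259
Ea = 82578 J/mol


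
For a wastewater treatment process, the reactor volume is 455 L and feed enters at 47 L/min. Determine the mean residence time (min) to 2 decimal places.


tau = V / v0
tau = 455 / 47
tau = 9.68 min


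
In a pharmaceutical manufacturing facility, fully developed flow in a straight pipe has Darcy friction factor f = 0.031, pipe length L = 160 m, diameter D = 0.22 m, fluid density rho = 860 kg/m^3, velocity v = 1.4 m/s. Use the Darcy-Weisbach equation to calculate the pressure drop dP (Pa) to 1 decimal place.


dP = f * (L/D) * (rho*v^2/2)
dP = 0.031 * (160/0.22) * (860*1.4^2/2)
L/D = 727.27272727
rho*v^2/2 = 860*1.96/2 = 842.8
dP = 0.031 * 727.27272727 * 842.8
dP = 19001.3 Pa


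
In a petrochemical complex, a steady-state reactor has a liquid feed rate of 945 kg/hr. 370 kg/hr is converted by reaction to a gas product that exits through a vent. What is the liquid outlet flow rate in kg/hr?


Steady-state mass balance on the main outlet: F_out = F_in - F_removed
F_out = 945 - 370
F_out = 575 kg/hr


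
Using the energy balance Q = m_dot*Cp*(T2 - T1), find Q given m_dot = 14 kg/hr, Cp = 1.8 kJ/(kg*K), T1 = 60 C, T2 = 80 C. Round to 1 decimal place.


Q = m_dot * Cp * (T2 - T1)
Q = 14 * 1.8 * (80 - 60)
Q = 14 * 1.8 * 20
Q = 504.0 kJ/hr


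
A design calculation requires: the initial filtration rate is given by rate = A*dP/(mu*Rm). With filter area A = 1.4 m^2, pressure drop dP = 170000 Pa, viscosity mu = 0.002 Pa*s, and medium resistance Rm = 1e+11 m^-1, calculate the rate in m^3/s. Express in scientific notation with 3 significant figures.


rate = A * dP / (mu * Rm)
rate = 1.4 * 170000 / (0.002 * 1e+11)
rate = 238000.0 / 2.000e+08
rate = 1.19e-03 m^3/s


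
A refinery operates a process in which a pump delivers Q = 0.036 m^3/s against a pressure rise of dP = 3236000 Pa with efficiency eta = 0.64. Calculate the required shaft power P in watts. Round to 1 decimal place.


P = Q * dP / eta
P = 0.036 * 3236000 / 0.64
P = 116496.0 / 0.64
P = 182025.0 W


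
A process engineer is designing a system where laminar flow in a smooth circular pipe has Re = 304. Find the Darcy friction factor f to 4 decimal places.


f = 64 / Re
f = 64 / 304
f = 0.2105


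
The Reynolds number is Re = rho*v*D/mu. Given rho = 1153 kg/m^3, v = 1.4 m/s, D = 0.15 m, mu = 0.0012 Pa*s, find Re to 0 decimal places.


Re = rho * v * D / mu
Re = 1153 * 1.4 * 0.15 / 0.0012
Re = 242.13 / 0.0012
Re = 201775


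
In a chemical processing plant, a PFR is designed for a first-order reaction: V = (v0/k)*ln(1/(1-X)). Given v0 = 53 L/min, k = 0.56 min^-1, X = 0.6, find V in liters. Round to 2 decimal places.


V = (v0/k) * ln(1/(1-X))
V = (53/0.56) * ln(1/(1-0.6))
V = 94.642857 * ln(2.5)
V = 94.642857 * 0.916291
V = 86.72 L


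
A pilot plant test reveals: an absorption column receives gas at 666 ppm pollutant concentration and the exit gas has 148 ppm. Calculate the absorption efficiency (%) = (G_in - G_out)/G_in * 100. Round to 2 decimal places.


Efficiency = (G_in - G_out) / G_in * 100%
Efficiency = (666 - 148) / 666 * 100
Efficiency = 518 / 666 * 100
Efficiency = 77.78%


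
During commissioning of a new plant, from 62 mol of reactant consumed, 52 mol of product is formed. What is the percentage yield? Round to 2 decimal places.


Yield = (moles product / moles consumed) * 100%
Yield = (52 / 62) * 100
Yield = 0.8387 * 100
Yield = 83.87%


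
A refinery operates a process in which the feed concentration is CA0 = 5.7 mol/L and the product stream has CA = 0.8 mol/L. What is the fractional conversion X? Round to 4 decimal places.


X = (CA0 - CA) / CA0
X = (5.7 - 0.8) / 5.7
X = 4.9 / 5.7
X = 0.8596


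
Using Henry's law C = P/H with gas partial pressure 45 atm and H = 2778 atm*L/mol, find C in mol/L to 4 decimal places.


C = P / H
C = 45 / 2778
C = 0.0162 mol/L


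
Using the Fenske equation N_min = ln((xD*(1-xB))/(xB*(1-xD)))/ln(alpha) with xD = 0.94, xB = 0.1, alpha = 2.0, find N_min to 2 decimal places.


N_min = ln((xD*(1-xB))/(xB*(1-xD))) / ln(alpha)
Numerator inside ln: 0.846 / 0.006 = 141.0
ln(141.0) = 4.94876
ln(alpha) = ln(2.0) = 0.693147
N_min = 4.94876 / 0.693147 = 7.14


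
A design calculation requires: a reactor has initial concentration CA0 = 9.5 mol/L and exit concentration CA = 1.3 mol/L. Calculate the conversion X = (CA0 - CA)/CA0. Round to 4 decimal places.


X = (CA0 - CA) / CA0
X = (9.5 - 1.3) / 9.5
X = 8.2 / 9.5
X = 0.8632


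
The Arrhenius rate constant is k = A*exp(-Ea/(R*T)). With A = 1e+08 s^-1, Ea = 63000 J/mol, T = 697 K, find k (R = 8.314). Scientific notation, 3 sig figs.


k = A * exp(-Ea/(R*T))
k = 1e+08 * exp(-63000 / (8.314 * 697))
k = 1e+08 * exp(-10.871707)
k = 1.90e+03


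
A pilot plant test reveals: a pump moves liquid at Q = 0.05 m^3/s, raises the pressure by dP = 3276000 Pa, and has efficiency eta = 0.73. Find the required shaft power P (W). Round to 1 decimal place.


P = Q * dP / eta
P = 0.05 * 3276000 / 0.73
P = 163800.0 / 0.73
P = 224383.6 W


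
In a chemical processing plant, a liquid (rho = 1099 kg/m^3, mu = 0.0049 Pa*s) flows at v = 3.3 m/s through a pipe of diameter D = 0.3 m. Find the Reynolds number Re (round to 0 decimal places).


Re = rho * v * D / mu
Re = 1099 * 3.3 * 0.3 / 0.0049
Re = 1088.01 / 0.0049
Re = 222043


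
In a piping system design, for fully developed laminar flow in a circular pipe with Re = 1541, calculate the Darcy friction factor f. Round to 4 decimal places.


f = 64 / Re
f = 64 / 1541
f = 0.0415


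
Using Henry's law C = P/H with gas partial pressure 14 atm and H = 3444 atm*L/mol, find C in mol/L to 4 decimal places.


C = P / H
C = 14 / 3444
C = 0.0041 mol/L


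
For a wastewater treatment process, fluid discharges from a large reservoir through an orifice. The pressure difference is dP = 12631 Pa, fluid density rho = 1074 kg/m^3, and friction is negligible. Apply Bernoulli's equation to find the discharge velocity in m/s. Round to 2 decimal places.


v = sqrt(2*dP/rho)
v = sqrt(2*12631/1074)
v = sqrt(23.521415)
v = 4.85 m/s


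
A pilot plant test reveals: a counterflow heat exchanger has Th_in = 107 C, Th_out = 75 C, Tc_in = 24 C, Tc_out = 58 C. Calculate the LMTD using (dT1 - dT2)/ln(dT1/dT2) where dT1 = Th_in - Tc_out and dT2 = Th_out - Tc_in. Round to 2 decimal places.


dT1 = Th_in - Tc_out = 107 - 58 = 49
dT2 = Th_out - Tc_in = 75 - 24 = 51
LMTD = (dT1 - dT2) / ln(dT1/dT2)
LMTD = (49 - 51) / ln(49/51)
LMTD = 49.99 K


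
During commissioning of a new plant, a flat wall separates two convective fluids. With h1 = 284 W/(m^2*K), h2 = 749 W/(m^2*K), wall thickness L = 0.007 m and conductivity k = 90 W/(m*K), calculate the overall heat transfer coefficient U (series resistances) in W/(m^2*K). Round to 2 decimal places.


1/U = 1/h1 + L/k + 1/h2
1/U = 1/284 + 0.007/90 + 1/749
1/U = 0.0035211268 + 7.77778e-05 + 0.0013351135
1/U = 0.0049340181
U = 202.67 W/(m^2*K)


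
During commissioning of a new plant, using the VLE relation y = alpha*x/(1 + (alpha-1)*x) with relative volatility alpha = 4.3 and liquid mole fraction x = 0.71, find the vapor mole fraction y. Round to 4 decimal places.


y = alpha*x / (1 + (alpha-1)*x)
y = 4.3*0.71 / (1 + (4.3-1)*0.71)
y = 3.053 / (1 + 2.343)
y = 3.053 / 3.343
y = 0.9133


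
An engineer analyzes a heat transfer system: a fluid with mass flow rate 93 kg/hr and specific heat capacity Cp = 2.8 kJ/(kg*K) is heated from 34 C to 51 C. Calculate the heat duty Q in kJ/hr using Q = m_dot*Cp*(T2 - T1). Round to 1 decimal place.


Q = m_dot * Cp * (T2 - T1)
Q = 93 * 2.8 * (51 - 34)
Q = 93 * 2.8 * 17
Q = 4426.8 kJ/hr


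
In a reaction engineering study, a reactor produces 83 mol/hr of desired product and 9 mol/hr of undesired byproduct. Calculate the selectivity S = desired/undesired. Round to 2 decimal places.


S = desired product rate / undesired product rate
S = 83 / 9
S = 9.22


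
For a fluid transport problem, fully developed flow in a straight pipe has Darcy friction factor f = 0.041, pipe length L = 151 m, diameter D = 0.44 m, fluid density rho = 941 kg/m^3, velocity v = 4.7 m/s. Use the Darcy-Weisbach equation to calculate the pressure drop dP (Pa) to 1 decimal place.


dP = f * (L/D) * (rho*v^2/2)
dP = 0.041 * (151/0.44) * (941*4.7^2/2)
L/D = 343.18181818
rho*v^2/2 = 941*22.09/2 = 10393.345
dP = 0.041 * 343.18181818 * 10393.345
dP = 146239.1 Pa


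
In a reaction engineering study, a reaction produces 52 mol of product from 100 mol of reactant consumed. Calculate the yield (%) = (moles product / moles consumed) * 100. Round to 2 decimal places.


Yield = (moles product / moles consumed) * 100%
Yield = (52 / 100) * 100
Yield = 0.52 * 100
Yield = 52.00%


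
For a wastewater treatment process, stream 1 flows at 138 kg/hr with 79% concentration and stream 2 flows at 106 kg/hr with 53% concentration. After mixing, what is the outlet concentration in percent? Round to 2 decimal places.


Mass balance on solute: F1*x1 + F2*x2 = F3*x3
F3 = F1 + F2 = 138 + 106 = 244 kg/hr
x3 = (F1*x1 + F2*x2)/F3
x3 = (138*0.79 + 106*0.53) / 244
x3 = 67.70%


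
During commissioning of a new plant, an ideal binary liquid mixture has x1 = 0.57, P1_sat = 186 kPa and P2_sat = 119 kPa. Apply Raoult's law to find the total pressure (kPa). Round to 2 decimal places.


P = x1*P1_sat + x2*P2_sat
x2 = 1 - x1 = 1 - 0.57 = 0.43
P = 0.57*186 + 0.43*119
P = 106.02 + 51.17
P = 157.19 kPa


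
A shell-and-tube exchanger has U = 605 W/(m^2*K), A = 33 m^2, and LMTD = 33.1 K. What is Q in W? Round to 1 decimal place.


Q = U * A * LMTD
Q = 605 * 33 * 33.1
Q = 660841.5 W


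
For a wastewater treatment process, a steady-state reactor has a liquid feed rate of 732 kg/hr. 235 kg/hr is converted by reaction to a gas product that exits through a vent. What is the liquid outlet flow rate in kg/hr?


Steady-state mass balance on the main outlet: F_out = F_in - F_removed
F_out = 732 - 235
F_out = 497 kg/hr


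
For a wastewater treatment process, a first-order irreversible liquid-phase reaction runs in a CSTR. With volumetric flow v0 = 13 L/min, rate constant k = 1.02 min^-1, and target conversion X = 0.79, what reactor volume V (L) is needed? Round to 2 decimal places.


V = v0 * X / (k * (1 - X))
V = 13 * 0.79 / (1.02 * (1 - 0.79))
V = 10.27 / (1.02 * 0.21)
V = 10.27 / 0.2142
V = 47.95 L


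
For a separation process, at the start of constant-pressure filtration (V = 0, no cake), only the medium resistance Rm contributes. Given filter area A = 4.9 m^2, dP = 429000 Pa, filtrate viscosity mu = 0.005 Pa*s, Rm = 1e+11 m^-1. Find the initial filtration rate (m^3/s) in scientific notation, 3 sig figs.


rate = A * dP / (mu * Rm)
rate = 4.9 * 429000 / (0.005 * 1e+11)
rate = 2102100.0 / 5.000e+08
rate = 4.20e-03 m^3/s


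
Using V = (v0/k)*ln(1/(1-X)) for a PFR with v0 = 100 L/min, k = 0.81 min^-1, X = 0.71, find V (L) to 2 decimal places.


V = (v0/k) * ln(1/(1-X))
V = (100/0.81) * ln(1/(1-0.71))
V = 123.45679 * ln(3.448276)
V = 123.45679 * 1.237874
V = 152.82 L


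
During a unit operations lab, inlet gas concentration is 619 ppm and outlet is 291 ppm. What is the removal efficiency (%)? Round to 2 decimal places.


Efficiency = (G_in - G_out) / G_in * 100%
Efficiency = (619 - 291) / 619 * 100
Efficiency = 328 / 619 * 100
Efficiency = 52.99%


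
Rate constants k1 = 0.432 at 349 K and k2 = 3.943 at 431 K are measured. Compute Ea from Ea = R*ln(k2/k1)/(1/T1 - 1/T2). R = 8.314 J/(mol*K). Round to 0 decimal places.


Ea = R * ln(k2/k1) / (1/T1 - 1/T2)
ln(k2/k1) = ln(3.943/0.432) = 2.2112715
1/T1 - 1/T2 = 1/349 - 1/431 = 0.000545143898
Ea = 8.314 * 2.2112715 / 0.000545143898
Ea = 33724 J/mol


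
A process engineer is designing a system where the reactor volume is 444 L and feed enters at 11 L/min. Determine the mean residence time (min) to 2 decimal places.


tau = V / v0
tau = 444 / 11
tau = 40.36 min


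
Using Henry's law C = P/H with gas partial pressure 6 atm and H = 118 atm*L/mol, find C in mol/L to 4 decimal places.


C = P / H
C = 6 / 118
C = 0.0508 mol/L


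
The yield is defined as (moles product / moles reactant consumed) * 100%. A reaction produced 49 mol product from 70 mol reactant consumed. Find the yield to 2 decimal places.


Yield = (moles product / moles consumed) * 100%
Yield = (49 / 70) * 100
Yield = 0.7 * 100
Yield = 70.00%


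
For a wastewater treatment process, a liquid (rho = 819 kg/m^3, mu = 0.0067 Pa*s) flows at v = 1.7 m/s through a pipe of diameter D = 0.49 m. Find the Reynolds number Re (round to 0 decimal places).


Re = rho * v * D / mu
Re = 819 * 1.7 * 0.49 / 0.0067
Re = 682.227 / 0.0067
Re = 101825


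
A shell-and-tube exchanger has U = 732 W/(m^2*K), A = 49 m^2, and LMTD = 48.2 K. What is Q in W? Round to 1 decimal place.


Q = U * A * LMTD
Q = 732 * 49 * 48.2
Q = 1728837.6 W


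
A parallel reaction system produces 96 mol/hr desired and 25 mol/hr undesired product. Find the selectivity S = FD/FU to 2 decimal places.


S = desired product rate / undesired product rate
S = 96 / 25
S = 3.84


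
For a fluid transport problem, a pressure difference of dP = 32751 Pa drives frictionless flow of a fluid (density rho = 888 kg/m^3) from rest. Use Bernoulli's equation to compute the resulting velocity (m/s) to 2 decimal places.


v = sqrt(2*dP/rho)
v = sqrt(2*32751/888)
v = sqrt(73.763514)
v = 8.59 m/s


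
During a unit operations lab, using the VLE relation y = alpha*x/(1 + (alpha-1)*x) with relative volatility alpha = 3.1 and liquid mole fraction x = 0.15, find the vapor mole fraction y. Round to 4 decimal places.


y = alpha*x / (1 + (alpha-1)*x)
y = 3.1*0.15 / (1 + (3.1-1)*0.15)
y = 0.465 / (1 + 0.315)
y = 0.465 / 1.315
y = 0.3536
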